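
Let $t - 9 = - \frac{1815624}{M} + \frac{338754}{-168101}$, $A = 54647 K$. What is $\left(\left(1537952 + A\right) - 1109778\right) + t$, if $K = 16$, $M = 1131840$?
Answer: $\frac{3442001330254403}{2642547720} \approx 1.3025 \cdot 10^{6}$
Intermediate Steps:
$A = 874352$ ($A = 54647 \cdot 16 = 874352$)
$t = \frac{14218713683}{2642547720}$ ($t = 9 + \left(- \frac{1815624}{1131840} + \frac{338754}{-168101}\right) = 9 + \left(\left(-1815624\right) \frac{1}{1131840} + 338754 \left(- \frac{1}{168101}\right)\right) = 9 - \frac{9564215797}{2642547720} = \frac{14218713683}{2642547720} \approx 5.3807$)
$\left(\left(1537952 + A\right) - 1109778\right) + t = \left(\left(1537952 + 874352\right) - 1109778\right) + \frac{14218713683}{2642547720} = \left(2412304 - 1109778\right) + \frac{14218713683}{2642547720} = 1302526 + \frac{14218713683}{2642547720} = \frac{3442001330254403}{2642547720}$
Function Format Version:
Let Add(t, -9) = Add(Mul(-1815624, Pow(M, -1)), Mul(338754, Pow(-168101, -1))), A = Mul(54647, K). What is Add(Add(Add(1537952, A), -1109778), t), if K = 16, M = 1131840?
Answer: Rational(3442001330254403, 2642547720) ≈ 1.3025e+6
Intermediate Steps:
A = 874352 (A = Mul(54647, 16) = 874352)
t = Rational(14218713683, 2642547720) (t = Add(9, Add(Mul(-1815624, Pow(1131840, -1)), Mul(338754, Pow(-168101, -1)))) = Add(9, Add(Mul(-1815624, Rational(1, 1131840)), Mul(338754, Rational(-1, 168101)))) = Add(9, Add(Rational(-25217, 15720), Rational(-338754, 168101))) = Add(9, Rational(-9564215797, 2642547720)) = Rational(14218713683, 2642547720) ≈ 5.3807)
Add(Add(Add(1537952, A), -1109778), t) = Add(Add(Add(1537952, 874352), -1109778), Rational(14218713683, 2642547720)) = Add(Add(2412304, -1109778), Rational(14218713683, 2642547720)) = Add(1302526, Rational(14218713683, 2642547720)) = Rational(3442001330254403, 2642547720)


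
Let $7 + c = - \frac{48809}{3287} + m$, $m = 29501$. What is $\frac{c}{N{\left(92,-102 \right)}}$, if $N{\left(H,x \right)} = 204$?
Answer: $\frac{32299323}{223516} \approx 144.51$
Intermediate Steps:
$c = \frac{96897969}{3287}$ ($c = -7 + \left(- \frac{48809}{3287} + 29501\right) = -7 + \frac{96920978}{3287} = \frac{96897969}{3287} \approx 29479.0$)
$\frac{c}{N{\left(92,-102 \right)}} = \frac{96897969}{3287 \cdot 204} = \frac{96897969}{3287} \cdot \frac{1}{204} = \frac{32299323}{223516}$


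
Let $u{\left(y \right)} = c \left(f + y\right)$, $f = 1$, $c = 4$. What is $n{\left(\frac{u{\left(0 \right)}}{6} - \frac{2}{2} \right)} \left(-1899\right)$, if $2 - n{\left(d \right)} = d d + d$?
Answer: $-4220$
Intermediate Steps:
$u{\left(y \right)} = 4 + 4 y$ ($u{\left(y \right)} = 4 \left(1 + y\right) = 4 + 4 y$)
$n{\left(d \right)} = 2 - d - d^{2}$ ($n{\left(d \right)} = 2 - \left(d d + d\right) = 2 - \left(d^{2} + d\right) = 2 - \left(d + d^{2}\right) = 2 - d - d^{2}$)
$n{\left(\frac{u{\left(0 \right)}}{6} - \frac{2}{2} \right)} \left(-1899\right) = \left(2 - \left(\frac{4 + 4 \cdot 0}{6} - \frac{2}{2}\right) - \left(\frac{4 + 4 \cdot 0}{6} - \frac{2}{2}\right)^{2}\right) \left(-1899\right) = \left(2 - \left(\left(4 + 0\right) \frac{1}{6} - 1\right) - \left(\left(4 + 0\right) \frac{1}{6} - 1\right)^{2}\right) \left(-1899\right) = \left(2 - \left(4 \cdot \frac{1}{6} - 1\right) - \left(4 \cdot \frac{1}{6} - 1\right)^{2}\right) \left(-1899\right) = \left(2 - \left(\frac{2}{3} - 1\right) - \left(\frac{2}{3} - 1\right)^{2}\right) \left(-1899\right) = \left(2 - - \frac{1}{3} - \left(- \frac{1}{3}\right)^{2}\right) \left(-1899\right) = \left(2 + \frac{1}{3} - \frac{1}{9}\right) \left(-1899\right) = \frac{20}{9} \left(-1899\right) = -4220$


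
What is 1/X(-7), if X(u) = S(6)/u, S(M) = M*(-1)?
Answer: 7/6 ≈ 1.1667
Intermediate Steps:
S(M) = -M
X(u) = -6/u (X(u) = (-1*6)/u = -6/u)
1/X(-7) = 1/(-6/(-7)) = 1/(-6*(-1/7)) = 1/(6/7) = 7/6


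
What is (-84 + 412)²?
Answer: 107584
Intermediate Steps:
(-84 + 412)² = 328² = 107584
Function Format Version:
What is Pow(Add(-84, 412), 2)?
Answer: 107584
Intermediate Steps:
Pow(Add(-84, 412), 2) = Pow(328, 2) = 107584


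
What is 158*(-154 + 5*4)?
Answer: -21172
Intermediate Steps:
158*(-154 + 5*4) = 158*(-154 + 20) = 158*(-134) = -21172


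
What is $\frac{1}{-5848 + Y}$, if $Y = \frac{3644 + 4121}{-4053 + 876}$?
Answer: $- \frac{3177}{18586861} \approx -0.00017093$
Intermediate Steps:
$Y = - \frac{7765}{3177}$ ($Y = \frac{7765}{-3177} = 7765 \left(- \frac{1}{3177}\right) = - \frac{7765}{3177} \approx -2.4441$)
$\frac{1}{-5848 + Y} = \frac{1}{-5848 - \frac{7765}{3177}} = \frac{1}{- \frac{18586861}{3177}} = - \frac{3177}{18586861}$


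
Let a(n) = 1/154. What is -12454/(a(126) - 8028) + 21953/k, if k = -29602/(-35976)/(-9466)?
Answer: -243230137980942292/963086269 ≈ -2.5255e+8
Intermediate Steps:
a(n) = 1/154
k = -14801/170274408 (k = -29602*(-1/35976)*(-1/9466) = (14801/17988)*(-1/9466) = -14801/170274408 ≈ -8.6924e-5)
-12454/(a(126) - 8028) + 21953/k = -12454/(1/154 - 8028) + 21953/(-14801/170274408) = -12454/(-1236311/154) + 21953*(-170274408/14801) = -12454*(-154/1236311) - 3738034078824/14801 = 1917916/1236311 - 3738034078824/14801 = -243230137980942292/963086269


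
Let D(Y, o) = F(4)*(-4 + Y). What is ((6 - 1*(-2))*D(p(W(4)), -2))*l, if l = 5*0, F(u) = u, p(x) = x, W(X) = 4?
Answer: 0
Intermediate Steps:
D(Y, o) = -16 + 4*Y (D(Y, o) = 4*(-4 + Y) = -16 + 4*Y)
l = 0
((6 - 1*(-2))*D(p(W(4)), -2))*l = ((6 - 1*(-2))*(-16 + 4*4))*0 = ((6 + 2)*(-16 + 16))*0 = (8*0)*0 = 0*0 = 0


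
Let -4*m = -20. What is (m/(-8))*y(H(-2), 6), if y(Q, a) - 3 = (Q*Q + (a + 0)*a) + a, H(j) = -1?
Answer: -115/4 ≈ -28.750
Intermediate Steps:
m = 5 (m = -¼*(-20) = 5)
y(Q, a) = 3 + a + Q² + a² (y(Q, a) = 3 + ((Q*Q + (a + 0)*a) + a) = 3 + ((Q² + a*a) + a) = 3 + ((Q² + a²) + a) = 3 + (a + Q² + a²) = 3 + a + Q² + a²)
(m/(-8))*y(H(-2), 6) = (5/(-8))*(3 + 6 + (-1)² + 6²) = (5*(-⅛))*(3 + 6 + 1 + 36) = -5/8*46 = -115/4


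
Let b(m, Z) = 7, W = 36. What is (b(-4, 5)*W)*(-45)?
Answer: -11340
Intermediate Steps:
(b(-4, 5)*W)*(-45) = (7*36)*(-45) = 252*(-45) = -11340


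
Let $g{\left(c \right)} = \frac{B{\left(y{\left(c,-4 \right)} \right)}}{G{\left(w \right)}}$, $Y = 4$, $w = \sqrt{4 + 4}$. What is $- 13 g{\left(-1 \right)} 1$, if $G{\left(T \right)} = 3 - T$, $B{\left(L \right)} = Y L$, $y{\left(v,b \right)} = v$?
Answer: $156 + 104 \sqrt{2} \approx 303.08$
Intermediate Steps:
$w = 2 \sqrt{2}$ ($w = \sqrt{8} = 2 \sqrt{2} \approx 2.8284$)
$B{\left(L \right)} = 4 L$
$g{\left(c \right)} = \frac{4 c}{3 - 2 \sqrt{2}}$
$- 13 g{\left(-1 \right)} 1 = - 13 \left(12 \left(-1\right) + 8 \left(-1\right) \sqrt{2}\right) 1 = - 13 \left(-12 - 8 \sqrt{2}\right) 1 = \left(156 + 104 \sqrt{2}\right) 1 = 156 + 104 \sqrt{2}$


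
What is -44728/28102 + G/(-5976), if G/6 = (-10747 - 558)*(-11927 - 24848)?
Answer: -5841604334669/13994796 ≈ -4.1741e+5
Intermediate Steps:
G = 2494448250 (G = 6*((-10747 - 558)*(-11927 - 24848)) = 6*(-11305*(-36775)) = 6*415741375 = 2494448250)
-44728/28102 + G/(-5976) = -44728/28102 + 2494448250/(-5976) = -44728*1/28102 + 2494448250*(-1/5976) = -22364/14051 - 415741375/996 = -5841604334669/13994796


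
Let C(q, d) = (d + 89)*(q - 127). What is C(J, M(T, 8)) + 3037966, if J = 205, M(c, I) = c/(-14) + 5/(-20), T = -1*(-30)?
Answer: 42626099/14 ≈ 3.0447e+6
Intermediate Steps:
T = 30
M(c, I) = -1/4 - c/14 (M(c, I) = c*(-1/14) + 5*(-1/20) = -c/14 - 1/4 = -1/4 - c/14)
C(q, d) = (-127 + q)*(89 + d) (C(q, d) = (89 + d)*(-127 + q) = (-127 + q)*(89 + d))
C(J, M(T, 8)) + 3037966 = (-11303 - 127*(-1/4 - 1/14*30) + 89*205 + (-1/4 - 1/14*30)*205) + 3037966 = (-11303 - 127*(-1/4 - 15/7) + 18245 + (-1/4 - 15/7)*205) + 3037966 = (-11303 - 127*(-67/28) + 18245 - 67/28*205) + 3037966 = (-11303 + 8509/28 + 18245 - 13735/28) + 3037966 = 94575/14 + 3037966 = 42626099/14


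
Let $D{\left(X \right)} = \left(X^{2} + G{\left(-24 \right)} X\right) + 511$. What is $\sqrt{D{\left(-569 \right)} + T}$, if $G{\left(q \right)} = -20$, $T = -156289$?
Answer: $\sqrt{179363} \approx 423.51$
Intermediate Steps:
$D{\left(X \right)} = 511 + X^{2} - 20 X$ ($D{\left(X \right)} = \left(X^{2} - 20 X\right) + 511 = 511 + X^{2} - 20 X$)
$\sqrt{D{\left(-569 \right)} + T} = \sqrt{\left(511 + \left(-569\right)^{2} - -11380\right) - 156289} = \sqrt{\left(511 + 323761 + 11380\right) - 156289} = \sqrt{335652 - 156289} = \sqrt{179363}$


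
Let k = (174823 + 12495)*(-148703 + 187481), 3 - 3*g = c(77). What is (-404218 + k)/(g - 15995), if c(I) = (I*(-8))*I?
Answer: -10895119779/275 ≈ -3.9619e+7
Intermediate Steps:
c(I) = -8*I² (c(I) = (-8*I)*I = -8*I²)
g = 47435/3 (g = 1 - (-8)*77²/3 = 1 - (-8)*5929/3 = 1 - ⅓*(-47432) = 1 + 47432/3 = 47435/3 ≈ 15812.)
k = 7263817404 (k = 187318*38778 = 7263817404)
(-404218 + k)/(g - 15995) = (-404218 + 7263817404)/(47435/3 - 15995) = 7263413186/(-550/3) = 7263413186*(-3/550) = -10895119779/275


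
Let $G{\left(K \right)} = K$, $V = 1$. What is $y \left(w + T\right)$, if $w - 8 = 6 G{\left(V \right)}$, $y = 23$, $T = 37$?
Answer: $1173$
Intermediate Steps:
$w = 14$ ($w = 8 + 6 \cdot 1 = 8 + 6 = 14$)
$y \left(w + T\right) = 23 \left(14 + 37\right) = 23 \cdot 51 = 1173$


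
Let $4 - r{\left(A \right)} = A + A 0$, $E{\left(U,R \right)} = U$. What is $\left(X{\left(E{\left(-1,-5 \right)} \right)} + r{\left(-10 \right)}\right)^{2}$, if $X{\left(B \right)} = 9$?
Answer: $529$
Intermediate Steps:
$r{\left(A \right)} = 4 - A$ ($r{\left(A \right)} = 4 - \left(A + A 0\right) = 4 - \left(A + 0\right) = 4 - A$)
$\left(X{\left(E{\left(-1,-5 \right)} \right)} + r{\left(-10 \right)}\right)^{2} = \left(9 + \left(4 - -10\right)\right)^{2} = \left(9 + \left(4 + 10\right)\right)^{2} = \left(9 + 14\right)^{2} = 23^{2} = 529$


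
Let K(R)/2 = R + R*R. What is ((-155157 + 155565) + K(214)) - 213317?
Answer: -120889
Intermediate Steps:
K(R) = 2*R + 2*R**2 (K(R) = 2*(R + R*R) = 2*(R + R**2) = 2*R + 2*R**2)
((-155157 + 155565) + K(214)) - 213317 = ((-155157 + 155565) + 2*214*(1 + 214)) - 213317 = (408 + 2*214*215) - 213317 = (408 + 92020) - 213317 = 92428 - 213317 = -120889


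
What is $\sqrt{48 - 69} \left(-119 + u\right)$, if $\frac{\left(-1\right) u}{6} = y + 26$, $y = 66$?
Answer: $- 671 i \sqrt{21} \approx - 3074.9 i$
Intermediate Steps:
$u = -552$ ($u = - 6 \left(66 + 26\right) = \left(-6\right) 92 = -552$)
$\sqrt{48 - 69} \left(-119 + u\right) = \sqrt{48 - 69} \left(-119 - 552\right) = \sqrt{-21} \left(-671\right) = i \sqrt{21} \left(-671\right) = - 671 i \sqrt{21}$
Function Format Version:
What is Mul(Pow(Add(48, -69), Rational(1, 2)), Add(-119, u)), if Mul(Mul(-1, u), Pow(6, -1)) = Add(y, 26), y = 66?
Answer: Mul(-671, I, Pow(21, Rational(1, 2))) ≈ Mul(-3074.9, I)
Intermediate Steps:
u = -552 (u = Mul(-6, Add(66, 26)) = Mul(-6, 92) = -552)
Mul(Pow(Add(48, -69), Rational(1, 2)), Add(-119, u)) = Mul(Pow(Add(48, -69), Rational(1, 2)), Add(-119, -552)) = Mul(Pow(-21, Rational(1, 2)), -671) = Mul(Mul(I, Pow(21, Rational(1, 2))), -671) = Mul(-671, I, Pow(21, Rational(1, 2)))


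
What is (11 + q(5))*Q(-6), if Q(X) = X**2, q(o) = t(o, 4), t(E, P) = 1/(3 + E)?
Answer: 801/2 ≈ 400.50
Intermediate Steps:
q(o) = 1/(3 + o)
(11 + q(5))*Q(-6) = (11 + 1/(3 + 5))*(-6)**2 = (11 + 1/8)*36 = (89/8)*36 = 801/2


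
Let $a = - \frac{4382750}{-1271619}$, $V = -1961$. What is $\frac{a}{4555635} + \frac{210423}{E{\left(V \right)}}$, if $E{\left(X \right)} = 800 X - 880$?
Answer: $- \frac{34828008510696757}{259805900170419120} \approx -0.13405$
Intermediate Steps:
$a = \frac{4382750}{1271619}$ ($a = \left(-4382750\right) \left(- \frac{1}{1271619}\right) = \frac{4382750}{1271619} \approx 3.4466$)
$E{\left(X \right)} = -880 + 800 X$
$\frac{a}{4555635} + \frac{210423}{E{\left(V \right)}} = \frac{4382750}{1271619 \cdot 4555635} + \frac{210423}{-880 + 800 \left(-1961\right)} = \frac{4382750}{1271619} \cdot \frac{1}{4555635} + \frac{210423}{-880 - 1568800} = \frac{876550}{1158606404613} + \frac{210423}{-1569680} = \frac{876550}{1158606404613} + 210423 \left(- \frac{1}{1569680}\right) = \frac{876550}{1158606404613} - \frac{210423}{1569680} = - \frac{34828008510696757}{259805900170419120}$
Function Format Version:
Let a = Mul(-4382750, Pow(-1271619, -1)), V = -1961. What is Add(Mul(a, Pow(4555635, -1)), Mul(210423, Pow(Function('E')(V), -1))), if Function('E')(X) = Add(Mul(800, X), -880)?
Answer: Rational(-34828008510696757, 259805900170419120) ≈ -0.13405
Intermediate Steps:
a = Rational(4382750, 1271619) (a = Mul(-4382750, Rational(-1, 1271619)) = Rational(4382750, 1271619) ≈ 3.4466)
Function('E')(X) = Add(-880, Mul(800, X))
Add(Mul(a, Pow(4555635, -1)), Mul(210423, Pow(Function('E')(V), -1))) = Add(Mul(Rational(4382750, 1271619), Pow(4555635, -1)), Mul(210423, Pow(Add(-880, Mul(800, -1961)), -1))) = Add(Mul(Rational(4382750, 1271619), Rational(1, 4555635)), Mul(210423, Pow(Add(-880, -1568800), -1))) = Add(Rational(876550, 1158606404613), Mul(210423, Pow(-1569680, -1))) = Add(Rational(876550, 1158606404613), Mul(210423, Rational(-1, 1569680))) = Add(Rational(876550, 1158606404613), Rational(-210423, 1569680)) = Rational(-34828008510696757, 259805900170419120)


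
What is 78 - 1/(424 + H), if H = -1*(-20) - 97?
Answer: 27065/347 ≈ 77.997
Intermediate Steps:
H = -77 (H = 20 - 97 = -77)
78 - 1/(424 + H) = 78 - 1/(424 - 77) = 78 - 1/347 = 27065/347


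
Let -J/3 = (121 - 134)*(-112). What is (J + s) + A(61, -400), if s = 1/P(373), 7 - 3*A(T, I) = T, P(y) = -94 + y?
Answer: -1223693/279 ≈ -4386.0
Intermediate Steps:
J = -4368 (J = -3*(121 - 134)*(-112) = -(-39)*(-112) = -3*1456 = -4368)
A(T, I) = 7/3 - T/3
s = 1/279 (s = 1/(-94 + 373) = 1/279 ≈ 0.0035842)
(J + s) + A(61, -400) = (-4368 + 1/279) + (7/3 - ⅓*61) = -1218671/279 + (7/3 - 61/3) = -1218671/279 - 18 = -1223693/279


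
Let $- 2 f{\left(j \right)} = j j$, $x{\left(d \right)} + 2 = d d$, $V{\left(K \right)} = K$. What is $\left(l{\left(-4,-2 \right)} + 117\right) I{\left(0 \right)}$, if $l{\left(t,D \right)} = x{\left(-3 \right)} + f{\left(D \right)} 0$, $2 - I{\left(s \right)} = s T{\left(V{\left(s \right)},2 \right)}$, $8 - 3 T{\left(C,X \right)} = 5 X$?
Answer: $248$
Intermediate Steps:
$T{\left(C,X \right)} = \frac{8}{3} - \frac{5 X}{3}$
$x{\left(d \right)} = -2 + d^{2}$ ($x{\left(d \right)} = -2 + d d = -2 + d^{2}$)
$f{\left(j \right)} = - \frac{j^{2}}{2}$ ($f{\left(j \right)} = - \frac{j j}{2} = - \frac{j^{2}}{2}$)
$I{\left(s \right)} = 2 + \frac{2 s}{3}$ ($I{\left(s \right)} = 2 - s \left(\frac{8}{3} - \frac{10}{3}\right) = 2 - s \left(- \frac{2}{3}\right) = 2 - - \frac{2 s}{3} = 2 + \frac{2 s}{3}$)
$l{\left(t,D \right)} = 7$ ($l{\left(t,D \right)} = \left(-2 + \left(-3\right)^{2}\right) + - \frac{D^{2}}{2} \cdot 0 = \left(-2 + 9\right) + 0 = 7 + 0 = 7$)
$\left(l{\left(-4,-2 \right)} + 117\right) I{\left(0 \right)} = \left(7 + 117\right) \left(2 + \frac{2}{3} \cdot 0\right) = 124 \left(2 + 0\right) = 124 \cdot 2 = 248$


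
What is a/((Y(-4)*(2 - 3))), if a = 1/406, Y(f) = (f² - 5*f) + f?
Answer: -1/12992 ≈ -7.6970e-5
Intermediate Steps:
Y(f) = f² - 4*f
a = 1/406 ≈ 0.0024631
a/((Y(-4)*(2 - 3))) = 1/(406*(((-4*(-4 - 4))*(2 - 3)))) = 1/(406*((-4*(-8)*(-1)))) = 1/(406*((32*(-1)))) = (1/406)/(-32) = (1/406)*(-1/32) = -1/12992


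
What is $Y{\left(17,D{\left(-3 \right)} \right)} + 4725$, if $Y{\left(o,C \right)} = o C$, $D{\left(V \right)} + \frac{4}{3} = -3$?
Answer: $\frac{13954}{3} \approx 4651.3$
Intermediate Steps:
$D{\left(V \right)} = - \frac{13}{3}$ ($D{\left(V \right)} = - \frac{4}{3} - 3 = - \frac{13}{3}$)
$Y{\left(o,C \right)} = C o$
$Y{\left(17,D{\left(-3 \right)} \right)} + 4725 = \left(- \frac{13}{3}\right) 17 + 4725 = - \frac{221}{3} + 4725 = \frac{13954}{3}$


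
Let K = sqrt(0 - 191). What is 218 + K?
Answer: 218 + I*sqrt(191) ≈ 218.0 + 13.82*I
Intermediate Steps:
K = I*sqrt(191) (K = sqrt(-191) = I*sqrt(191) ≈ 13.82*I)
218 + K = 218 + I*sqrt(191)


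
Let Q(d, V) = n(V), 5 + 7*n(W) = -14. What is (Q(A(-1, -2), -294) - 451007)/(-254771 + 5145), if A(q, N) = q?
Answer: 1578534/873691 ≈ 1.8067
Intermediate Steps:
n(W) = -19/7 (n(W) = -5/7 + (1/7)*(-14) = -5/7 - 2 = -19/7)
Q(d, V) = -19/7
(Q(A(-1, -2), -294) - 451007)/(-254771 + 5145) = (-19/7 - 451007)/(-254771 + 5145) = -3157068/7/(-249626) = -3157068/7*(-1/249626) = 1578534/873691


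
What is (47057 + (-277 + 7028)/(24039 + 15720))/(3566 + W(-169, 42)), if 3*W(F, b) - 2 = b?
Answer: 935473007/71181863 ≈ 13.142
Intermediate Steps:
W(F, b) = ⅔ + b/3
(47057 + (-277 + 7028)/(24039 + 15720))/(3566 + W(-169, 42)) = (47057 + (-277 + 7028)/(24039 + 15720))/(3566 + (⅔ + (⅓)*42)) = (47057 + 6751/39759)/(3566 + (⅔ + 14)) = (47057 + 6751*(1/39759))/(3566 + 44/3) = (47057 + 6751/39759)/(10742/3) = (1870946014/39759)*(3/10742) = 935473007/71181863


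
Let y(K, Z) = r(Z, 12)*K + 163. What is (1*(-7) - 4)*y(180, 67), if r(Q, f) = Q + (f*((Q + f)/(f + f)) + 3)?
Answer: -218603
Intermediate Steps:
r(Q, f) = 3 + f/2 + 3*Q/2 (r(Q, f) = Q + (f*((Q + f)/((2*f))) + 3) = Q + (f*((Q + f)*(1/(2*f))) + 3) = Q + (f*((Q + f)/(2*f)) + 3) = Q + ((Q/2 + f/2) + 3) = Q + (3 + Q/2 + f/2) = 3 + f/2 + 3*Q/2)
y(K, Z) = 163 + K*(9 + 3*Z/2) (y(K, Z) = (3 + (1/2)*12 + 3*Z/2)*K + 163 = (3 + 6 + 3*Z/2)*K + 163 = (9 + 3*Z/2)*K + 163 = K*(9 + 3*Z/2) + 163 = 163 + K*(9 + 3*Z/2))
(1*(-7) - 4)*y(180, 67) = (1*(-7) - 4)*(163 + (3/2)*180*(6 + 67)) = (-7 - 4)*(163 + (3/2)*180*73) = -11*(163 + 19710) = -11*19873 = -218603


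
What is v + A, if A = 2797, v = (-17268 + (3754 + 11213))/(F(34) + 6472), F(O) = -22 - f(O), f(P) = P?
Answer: 17943251/6416 ≈ 2796.6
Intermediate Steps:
F(O) = -22 - O
v = -2301/6416 (v = (-17268 + (3754 + 11213))/((-22 - 1*34) + 6472) = (-17268 + 14967)/((-22 - 34) + 6472) = -2301/(-56 + 6472) = -2301/6416 ≈ -0.35863)
v + A = -2301/6416 + 2797 = 17943251/6416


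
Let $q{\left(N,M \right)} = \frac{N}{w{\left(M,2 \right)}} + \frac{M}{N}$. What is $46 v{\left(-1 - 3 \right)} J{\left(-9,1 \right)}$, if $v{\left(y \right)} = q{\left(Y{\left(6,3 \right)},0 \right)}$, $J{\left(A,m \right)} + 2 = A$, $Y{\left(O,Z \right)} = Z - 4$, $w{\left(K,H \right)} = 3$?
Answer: $\frac{506}{3} \approx 168.67$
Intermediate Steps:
$Y{\left(O,Z \right)} = -4 + Z$
$q{\left(N,M \right)} = \frac{N}{3} + \frac{M}{N}$
$J{\left(A,m \right)} = -2 + A$
$v{\left(y \right)} = - \frac{1}{3}$ ($v{\left(y \right)} = \frac{-4 + 3}{3} + \frac{0}{-4 + 3} = \frac{1}{3} \left(-1\right) + \frac{0}{-1} = - \frac{1}{3} + 0 \left(-1\right) = - \frac{1}{3} + 0 = - \frac{1}{3}$)
$46 v{\left(-1 - 3 \right)} J{\left(-9,1 \right)} = 46 \left(- \frac{1}{3}\right) \left(-2 - 9\right) = \left(- \frac{46}{3}\right) \left(-11\right) = \frac{506}{3}$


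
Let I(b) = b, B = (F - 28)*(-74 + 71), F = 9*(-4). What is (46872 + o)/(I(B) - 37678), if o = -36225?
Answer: -10647/37486 ≈ -0.28403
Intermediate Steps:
F = -36
B = 192 (B = (-36 - 28)*(-74 + 71) = -64*(-3) = 192)
(46872 + o)/(I(B) - 37678) = (46872 - 36225)/(192 - 37678) = 10647/(-37486) = 10647*(-1/37486) = -10647/37486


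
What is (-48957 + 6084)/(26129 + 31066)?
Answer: -461/615 ≈ -0.74959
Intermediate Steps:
(-48957 + 6084)/(26129 + 31066) = -42873/57195 = -42873*1/57195 = -461/615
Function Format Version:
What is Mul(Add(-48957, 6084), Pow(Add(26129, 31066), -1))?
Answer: Rational(-461, 615) ≈ -0.74959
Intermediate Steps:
Mul(Add(-48957, 6084), Pow(Add(26129, 31066), -1)) = Mul(-42873, Pow(57195, -1)) = Mul(-42873, Rational(1, 57195)) = Rational(-461, 615)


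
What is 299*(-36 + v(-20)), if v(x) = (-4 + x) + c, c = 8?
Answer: -15548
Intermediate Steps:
v(x) = 4 + x (v(x) = (-4 + x) + 8 = 4 + x)
299*(-36 + v(-20)) = 299*(-36 + (4 - 20)) = 299*(-36 - 16) = 299*(-52) = -15548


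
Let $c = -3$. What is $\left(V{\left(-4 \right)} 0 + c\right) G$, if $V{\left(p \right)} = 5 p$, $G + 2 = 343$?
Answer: $-1023$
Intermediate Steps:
$G = 341$ ($G = -2 + 343 = 341$)
$\left(V{\left(-4 \right)} 0 + c\right) G = \left(5 \left(-4\right) 0 - 3\right) 341 = \left(\left(-20\right) 0 - 3\right) 341 = \left(0 - 3\right) 341 = \left(-3\right) 341 = -1023$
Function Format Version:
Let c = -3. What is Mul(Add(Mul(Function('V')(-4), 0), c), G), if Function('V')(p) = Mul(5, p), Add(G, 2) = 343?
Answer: -1023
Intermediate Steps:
G = 341 (G = Add(-2, 343) = 341)
Mul(Add(Mul(Function('V')(-4), 0), c), G) = Mul(Add(Mul(Mul(5, -4), 0), -3), 341) = Mul(Add(Mul(-20, 0), -3), 341) = Mul(Add(0, -3), 341) = Mul(-3, 341) = -1023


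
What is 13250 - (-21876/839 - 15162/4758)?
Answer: 8835050571/665327 ≈ 13279.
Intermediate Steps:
13250 - (-21876/839 - 15162/4758) = 13250 - (-21876*1/839 - 15162*1/4758) = 13250 - (-21876/839 - 2527/793) = 13250 - 1*(-19467821/665327) = 13250 + 19467821/665327 = 8835050571/665327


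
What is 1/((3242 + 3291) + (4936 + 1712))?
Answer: 1/13181 ≈ 7.5867e-5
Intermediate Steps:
1/((3242 + 3291) + (4936 + 1712)) = 1/(6533 + 6648) = 1/13181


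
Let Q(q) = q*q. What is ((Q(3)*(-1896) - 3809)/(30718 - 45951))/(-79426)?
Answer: -20873/1209896258 ≈ -1.7252e-5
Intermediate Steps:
Q(q) = q²
((Q(3)*(-1896) - 3809)/(30718 - 45951))/(-79426) = ((3²*(-1896) - 3809)/(30718 - 45951))/(-79426) = ((9*(-1896) - 3809)/(-15233))*(-1/79426) = ((-17064 - 3809)*(-1/15233))*(-1/79426) = -20873*(-1/15233)*(-1/79426) = (20873/15233)*(-1/79426) = -20873/1209896258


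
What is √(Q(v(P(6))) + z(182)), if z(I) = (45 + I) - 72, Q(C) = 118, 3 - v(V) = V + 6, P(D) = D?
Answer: √273 ≈ 16.523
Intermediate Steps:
v(V) = -3 - V (v(V) = 3 - (V + 6) = 3 - (6 + V) = 3 + (-6 - V) = -3 - V)
z(I) = -27 + I
√(Q(v(P(6))) + z(182)) = √(118 + (-27 + 182)) = √(118 + 155) = √273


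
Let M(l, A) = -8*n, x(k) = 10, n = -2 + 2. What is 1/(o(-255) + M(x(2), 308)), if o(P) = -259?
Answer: -1/259 ≈ -0.0038610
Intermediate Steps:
n = 0
M(l, A) = 0 (M(l, A) = -8*0 = 0)
1/(o(-255) + M(x(2), 308)) = 1/(-259 + 0) = 1/(-259) = -1/259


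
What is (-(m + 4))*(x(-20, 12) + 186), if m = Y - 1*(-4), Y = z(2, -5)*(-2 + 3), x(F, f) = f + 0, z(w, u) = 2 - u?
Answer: -2970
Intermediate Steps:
x(F, f) = f
Y = 7 (Y = (2 - 1*(-5))*(-2 + 3) = (2 + 5)*1 = 7*1 = 7)
m = 11 (m = 7 - 1*(-4) = 7 + 4 = 11)
(-(m + 4))*(x(-20, 12) + 186) = (-(11 + 4))*(12 + 186) = -1*15*198 = -15*198 = -2970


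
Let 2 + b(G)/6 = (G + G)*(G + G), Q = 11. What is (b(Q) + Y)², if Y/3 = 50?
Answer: 9253764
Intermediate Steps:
b(G) = -12 + 24*G² (b(G) = -12 + 6*((G + G)*(G + G)) = -12 + 6*((2*G)*(2*G)) = -12 + 6*(4*G²) = -12 + 24*G²)
Y = 150 (Y = 3*50 = 150)
(b(Q) + Y)² = ((-12 + 24*11²) + 150)² = ((-12 + 24*121) + 150)² = ((-12 + 2904) + 150)² = (2892 + 150)² = 3042² = 9253764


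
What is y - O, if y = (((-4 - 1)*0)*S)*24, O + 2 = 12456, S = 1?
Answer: -12454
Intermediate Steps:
O = 12454 (O = -2 + 12456 = 12454)
y = 0 (y = (((-4 - 1)*0)*1)*24 = (-5*0*1)*24 = (0*1)*24 = 0*24 = 0)
y - O = 0 - 1*12454 = 0 - 12454 = -12454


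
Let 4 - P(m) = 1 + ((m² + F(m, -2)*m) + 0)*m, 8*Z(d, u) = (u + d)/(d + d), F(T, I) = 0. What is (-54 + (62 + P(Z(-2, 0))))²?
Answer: 2029953025/16777216 ≈ 120.99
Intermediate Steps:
Z(d, u) = (d + u)/(16*d) (Z(d, u) = ((u + d)/(d + d))/8 = ((d + u)/((2*d)))/8 = ((d + u)*(1/(2*d)))/8 = ((d + u)/(2*d))/8 = (d + u)/(16*d))
P(m) = 3 - m³ (P(m) = 4 - (1 + ((m² + 0*m) + 0)*m) = 4 - (1 + ((m² + 0) + 0)*m) = 4 - (1 + (m² + 0)*m) = 4 - (1 + m²*m) = 4 - (1 + m³) = 4 + (-1 - m³) = 3 - m³)
(-54 + (62 + P(Z(-2, 0))))² = (-54 + (62 + (3 - ((1/16)*(-2 + 0)/(-2))³)))² = (-54 + (62 + (3 - ((1/16)*(-½)*(-2))³)))² = (-54 + (62 + (3 - (1/16)³)))² = (-54 + (62 + (3 - 1*1/4096)))² = (-54 + (62 + (3 - 1/4096)))² = (-54 + (62 + 12287/4096))² = (-54 + 266239/4096)² = (45055/4096)² = 2029953025/16777216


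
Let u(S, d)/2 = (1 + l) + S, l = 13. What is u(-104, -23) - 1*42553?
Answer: -42733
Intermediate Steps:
u(S, d) = 28 + 2*S (u(S, d) = 2*((1 + 13) + S) = 2*(14 + S) = 28 + 2*S)
u(-104, -23) - 1*42553 = (28 + 2*(-104)) - 1*42553 = (28 - 208) - 42553 = -180 - 42553 = -42733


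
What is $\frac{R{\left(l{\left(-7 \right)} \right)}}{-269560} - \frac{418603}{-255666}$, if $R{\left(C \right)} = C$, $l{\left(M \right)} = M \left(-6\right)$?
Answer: $\frac{28206971677}{17229331740} \approx 1.6371$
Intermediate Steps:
$l{\left(M \right)} = - 6 M$
$\frac{R{\left(l{\left(-7 \right)} \right)}}{-269560} - \frac{418603}{-255666} = \frac{\left(-6\right) \left(-7\right)}{-269560} - \frac{418603}{-255666} = 42 \left(- \frac{1}{269560}\right) - - \frac{418603}{255666} = - \frac{21}{134780} + \frac{418603}{255666} = \frac{28206971677}{17229331740}$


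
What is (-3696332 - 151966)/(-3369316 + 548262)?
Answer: 1924149/1410527 ≈ 1.3641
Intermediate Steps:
(-3696332 - 151966)/(-3369316 + 548262) = -3848298/(-2821054) = -3848298*(-1/2821054) = 1924149/1410527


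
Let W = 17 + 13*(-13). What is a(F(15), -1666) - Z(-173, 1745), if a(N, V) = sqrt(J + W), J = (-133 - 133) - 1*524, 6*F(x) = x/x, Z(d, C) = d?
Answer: 173 + I*sqrt(942) ≈ 173.0 + 30.692*I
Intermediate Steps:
F(x) = 1/6 (F(x) = (x/x)/6 = (1/6)*1 = 1/6)
J = -790 (J = -266 - 524 = -790)
W = -152 (W = 17 - 169 = -152)
a(N, V) = I*sqrt(942) (a(N, V) = sqrt(-790 - 152) = sqrt(-942) = I*sqrt(942))
a(F(15), -1666) - Z(-173, 1745) = I*sqrt(942) - 1*(-173) = I*sqrt(942) + 173 = 173 + I*sqrt(942)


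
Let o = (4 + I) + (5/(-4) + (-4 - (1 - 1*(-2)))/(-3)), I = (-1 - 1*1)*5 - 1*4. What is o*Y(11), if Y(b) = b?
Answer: -1177/12 ≈ -98.083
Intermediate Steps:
I = -14 (I = (-1 - 1)*5 - 4 = -2*5 - 4 = -10 - 4 = -14)
o = -107/12 (o = (4 - 14) + (5/(-4) + (-4 - (1 - 1*(-2)))/(-3)) = -10 + (5*(-1/4) + (-4 - (1 + 2))*(-1/3)) = -10 + (-5/4 + (-4 - 1*3)*(-1/3)) = -10 + (-5/4 + (-4 - 3)*(-1/3)) = -10 + (-5/4 - 7*(-1/3)) = -10 + (-5/4 + 7/3) = -10 + 13/12 = -107/12 ≈ -8.9167)
o*Y(11) = -107/12*11 = -1177/12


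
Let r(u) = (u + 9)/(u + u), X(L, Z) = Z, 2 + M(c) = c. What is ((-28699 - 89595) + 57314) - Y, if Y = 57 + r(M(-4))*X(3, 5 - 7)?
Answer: -122075/2 ≈ -61038.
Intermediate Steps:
M(c) = -2 + c
r(u) = (9 + u)/(2*u) (r(u) = (9 + u)/((2*u)) = (9 + u)*(1/(2*u)) = (9 + u)/(2*u))
Y = 115/2 (Y = 57 + ((9 + (-2 - 4))/(2*(-2 - 4)))*(5 - 7) = 57 + ((½)*(9 - 6)/(-6))*(-2) = 57 + ((½)*(-⅙)*3)*(-2) = 57 - ¼*(-2) = 57 + ½ = 115/2 ≈ 57.500)
((-28699 - 89595) + 57314) - Y = ((-28699 - 89595) + 57314) - 1*115/2 = (-118294 + 57314) - 115/2 = -60980 - 115/2 = -122075/2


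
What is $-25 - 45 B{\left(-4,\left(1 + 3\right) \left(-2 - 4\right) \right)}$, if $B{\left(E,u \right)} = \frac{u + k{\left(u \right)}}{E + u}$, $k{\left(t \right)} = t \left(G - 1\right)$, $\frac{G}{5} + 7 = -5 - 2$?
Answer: $2675$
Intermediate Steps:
$G = -70$ ($G = -35 + 5 \left(-5 - 2\right) = -35 + 5 \left(-7\right) = -35 - 35 = -70$)
$k{\left(t \right)} = - 71 t$ ($k{\left(t \right)} = t \left(-70 - 1\right) = t \left(-71\right) = - 71 t$)
$B{\left(E,u \right)} = - \frac{70 u}{E + u}$ ($B{\left(E,u \right)} = \frac{u - 71 u}{E + u} = \frac{\left(-70\right) u}{E + u} = - \frac{70 u}{E + u}$)
$-25 - 45 B{\left(-4,\left(1 + 3\right) \left(-2 - 4\right) \right)} = -25 - 45 \left(- \frac{70 \left(1 + 3\right) \left(-2 - 4\right)}{-4 + \left(1 + 3\right) \left(-2 - 4\right)}\right) = -25 - 45 \left(- \frac{70 \cdot 4 \left(-6\right)}{-4 + 4 \left(-6\right)}\right) = -25 - 45 \left(\left(-70\right) \left(-24\right) \frac{1}{-4 - 24}\right) = -25 - 45 \left(\left(-70\right) \left(-24\right) \frac{1}{-28}\right) = -25 - 45 \left(\left(-70\right) \left(-24\right) \left(- \frac{1}{28}\right)\right) = -25 - -2700 = -25 + 2700 = 2675$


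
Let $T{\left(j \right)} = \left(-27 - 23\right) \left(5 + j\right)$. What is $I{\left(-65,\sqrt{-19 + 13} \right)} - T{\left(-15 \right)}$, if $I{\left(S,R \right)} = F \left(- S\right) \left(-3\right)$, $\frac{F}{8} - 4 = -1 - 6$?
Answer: $4180$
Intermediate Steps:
$F = -24$ ($F = 32 + 8 \left(-1 - 6\right) = 32 + 8 \left(-7\right) = 32 - 56 = -24$)
$T{\left(j \right)} = -250 - 50 j$ ($T{\left(j \right)} = - 50 \left(5 + j\right) = -250 - 50 j$)
$I{\left(S,R \right)} = - 72 S$ ($I{\left(S,R \right)} = - 24 \left(- S\right) \left(-3\right) = 24 S \left(-3\right) = - 72 S$)
$I{\left(-65,\sqrt{-19 + 13} \right)} - T{\left(-15 \right)} = \left(-72\right) \left(-65\right) - \left(-250 - -750\right) = 4680 - \left(-250 + 750\right) = 4680 - 500 = 4180$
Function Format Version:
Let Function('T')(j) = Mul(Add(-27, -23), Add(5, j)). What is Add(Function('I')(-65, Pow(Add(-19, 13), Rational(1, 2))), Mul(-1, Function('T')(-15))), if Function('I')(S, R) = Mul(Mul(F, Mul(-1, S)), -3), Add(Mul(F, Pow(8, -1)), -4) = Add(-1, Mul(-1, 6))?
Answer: 4180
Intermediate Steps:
F = -24 (F = Add(32, Mul(8, Add(-1, Mul(-1, 6)))) = Add(32, Mul(8, Add(-1, -6))) = Add(32, Mul(8, -7)) = Add(32, -56) = -24)
Function('T')(j) = Add(-250, Mul(-50, j)) (Function('T')(j) = Mul(-50, Add(5, j)) = Add(-250, Mul(-50, j)))
Function('I')(S, R) = Mul(-72, S) (Function('I')(S, R) = Mul(Mul(-24, Mul(-1, S)), -3) = Mul(Mul(24, S), -3) = Mul(-72, S))
Add(Function('I')(-65, Pow(Add(-19, 13), Rational(1, 2))), Mul(-1, Function('T')(-15))) = Add(Mul(-72, -65), Mul(-1, Add(-250, Mul(-50, -15)))) = Add(4680, Mul(-1, Add(-250, 750))) = Add(4680, Mul(-1, 500)) = Add(4680, -500) = 4180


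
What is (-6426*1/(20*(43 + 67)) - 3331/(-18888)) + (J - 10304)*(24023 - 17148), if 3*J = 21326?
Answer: -38035255668587/1731400 ≈ -2.1968e+7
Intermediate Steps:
J = 21326/3 (J = (⅓)*21326 = 21326/3 ≈ 7108.7)
(-6426*1/(20*(43 + 67)) - 3331/(-18888)) + (J - 10304)*(24023 - 17148) = (-6426*1/(20*(43 + 67)) - 3331/(-18888)) + (21326/3 - 10304)*(24023 - 17148) = (-6426/(110*20) - 3331*(-1/18888)) - 9586/3*6875 = (-6426/2200 + 3331/18888) - 65903750/3 = (-6426*1/2200 + 3331/18888) - 65903750/3 = (-3213/1100 + 3331/18888) - 65903750/3 = -14255761/5194200 - 65903750/3 = -38035255668587/1731400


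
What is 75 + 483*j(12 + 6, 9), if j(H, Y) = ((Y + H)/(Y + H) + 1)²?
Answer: 2007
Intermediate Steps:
j(H, Y) = 4 (j(H, Y) = ((H + Y)/(H + Y) + 1)² = (1 + 1)² = 2² = 4)
75 + 483*j(12 + 6, 9) = 75 + 483*4 = 75 + 1932 = 2007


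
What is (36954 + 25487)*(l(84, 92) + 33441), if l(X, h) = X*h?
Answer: 2570633529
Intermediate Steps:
(36954 + 25487)*(l(84, 92) + 33441) = (36954 + 25487)*(84*92 + 33441) = 62441*(7728 + 33441) = 62441*41169 = 2570633529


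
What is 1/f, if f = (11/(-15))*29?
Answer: -15/319 ≈ -0.047022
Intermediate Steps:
f = -319/15 (f = -1/15*11*29 = -11/15*29 = -319/15 ≈ -21.267)
1/f = 1/(-319/15) = -15/319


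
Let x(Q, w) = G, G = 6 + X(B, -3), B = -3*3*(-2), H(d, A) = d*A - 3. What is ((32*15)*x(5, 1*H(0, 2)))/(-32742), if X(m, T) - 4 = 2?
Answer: -320/1819 ≈ -0.17592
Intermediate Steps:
H(d, A) = -3 + A*d (H(d, A) = A*d - 3 = -3 + A*d)
B = 18 (B = -9*(-2) = 18)
X(m, T) = 6 (X(m, T) = 4 + 2 = 6)
G = 12 (G = 6 + 6 = 12)
x(Q, w) = 12
((32*15)*x(5, 1*H(0, 2)))/(-32742) = ((32*15)*12)/(-32742) = (480*12)*(-1/32742) = 5760*(-1/32742) = -320/1819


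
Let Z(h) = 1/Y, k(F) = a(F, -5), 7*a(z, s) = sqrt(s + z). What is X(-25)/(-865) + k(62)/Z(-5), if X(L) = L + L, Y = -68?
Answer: 10/173 - 68*sqrt(57)/7 ≈ -73.283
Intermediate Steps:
a(z, s) = sqrt(s + z)/7
X(L) = 2*L
k(F) = sqrt(-5 + F)/7
Z(h) = -1/68 (Z(h) = 1/(-68) = -1/68)
X(-25)/(-865) + k(62)/Z(-5) = (2*(-25))/(-865) + (sqrt(-5 + 62)/7)/(-1/68) = -50*(-1/865) + (sqrt(57)/7)*(-68) = 10/173 - 68*sqrt(57)/7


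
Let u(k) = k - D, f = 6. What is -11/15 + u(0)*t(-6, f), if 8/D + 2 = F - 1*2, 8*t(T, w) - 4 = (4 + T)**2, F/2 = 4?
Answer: -41/15 ≈ -2.7333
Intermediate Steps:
F = 8 (F = 2*4 = 8)
t(T, w) = 1/2 + (4 + T)**2/8
D = 2 (D = 8/(-2 + (8 - 1*2)) = 8/(-2 + (8 - 2)) = 8/(-2 + 6) = 8/4 = 8*(1/4) = 2)
u(k) = -2 + k (u(k) = k - 1*2 = k - 2 = -2 + k)
-11/15 + u(0)*t(-6, f) = -11/15 + (-2 + 0)*(1/2 + (4 - 6)**2/8) = -11*1/15 - 2*(1/2 + (1/8)*(-2)**2) = -11/15 - 2*(1/2 + (1/8)*4) = -11/15 - 2*(1/2 + 1/2) = -11/15 - 2*1 = -11/15 - 2 = -41/15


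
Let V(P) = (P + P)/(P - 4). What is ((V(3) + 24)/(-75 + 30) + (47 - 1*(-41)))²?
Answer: 191844/25 ≈ 7673.8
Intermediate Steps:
V(P) = 2*P/(-4 + P) (V(P) = (2*P)/(-4 + P) = 2*P/(-4 + P))
((V(3) + 24)/(-75 + 30) + (47 - 1*(-41)))² = ((2*3/(-4 + 3) + 24)/(-75 + 30) + (47 - 1*(-41)))² = ((2*3/(-1) + 24)/(-45) + (47 + 41))² = ((2*3*(-1) + 24)*(-1/45) + 88)² = ((-6 + 24)*(-1/45) + 88)² = (18*(-1/45) + 88)² = (-⅖ + 88)² = (438/5)² = 191844/25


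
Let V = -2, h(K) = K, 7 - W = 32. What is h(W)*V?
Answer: 50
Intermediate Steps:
W = -25 (W = 7 - 1*32 = 7 - 32 = -25)
h(W)*V = -25*(-2) = 50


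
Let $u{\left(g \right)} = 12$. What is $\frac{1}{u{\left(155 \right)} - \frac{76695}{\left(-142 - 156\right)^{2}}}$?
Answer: $\frac{88804}{988953} \approx 0.089796$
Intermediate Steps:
$\frac{1}{u{\left(155 \right)} - \frac{76695}{\left(-142 - 156\right)^{2}}} = \frac{1}{12 - \frac{76695}{\left(-142 - 156\right)^{2}}} = \frac{1}{12 - \frac{76695}{\left(-298\right)^{2}}} = \frac{1}{12 - \frac{76695}{88804}} = \frac{1}{\frac{988953}{88804}} = \frac{88804}{988953}$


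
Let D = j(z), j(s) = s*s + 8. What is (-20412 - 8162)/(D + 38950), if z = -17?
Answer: -2198/3019 ≈ -0.72806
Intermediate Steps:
j(s) = 8 + s² (j(s) = s² + 8 = 8 + s²)
D = 297 (D = 8 + (-17)² = 8 + 289 = 297)
(-20412 - 8162)/(D + 38950) = (-20412 - 8162)/(297 + 38950) = -28574/39247 = -28574*1/39247 = -2198/3019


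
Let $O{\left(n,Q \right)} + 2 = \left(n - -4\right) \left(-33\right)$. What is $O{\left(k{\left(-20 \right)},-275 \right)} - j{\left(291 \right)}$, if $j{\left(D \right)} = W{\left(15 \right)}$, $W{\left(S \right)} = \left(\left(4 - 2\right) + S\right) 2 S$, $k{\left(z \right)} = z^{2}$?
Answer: $-13844$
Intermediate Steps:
$O{\left(n,Q \right)} = -134 - 33 n$ ($O{\left(n,Q \right)} = -2 + \left(n - -4\right) \left(-33\right) = -2 + \left(n + 4\right) \left(-33\right) = -2 + \left(4 + n\right) \left(-33\right) = -2 - \left(132 + 33 n\right) = -134 - 33 n$)
$W{\left(S \right)} = S \left(4 + 2 S\right)$ ($W{\left(S \right)} = \left(2 + S\right) 2 S = \left(4 + 2 S\right) S = S \left(4 + 2 S\right)$)
$j{\left(D \right)} = 510$ ($j{\left(D \right)} = 2 \cdot 15 \left(2 + 15\right) = 2 \cdot 15 \cdot 17 = 510$)
$O{\left(k{\left(-20 \right)},-275 \right)} - j{\left(291 \right)} = \left(-134 - 33 \left(-20\right)^{2}\right) - 510 = \left(-134 - 13200\right) - 510 = -13334 - 510 = -13844$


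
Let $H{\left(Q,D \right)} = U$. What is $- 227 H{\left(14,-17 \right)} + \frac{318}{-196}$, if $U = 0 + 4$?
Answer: $- \frac{89143}{98} \approx -909.62$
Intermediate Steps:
$U = 4$
$H{\left(Q,D \right)} = 4$
$- 227 H{\left(14,-17 \right)} + \frac{318}{-196} = \left(-227\right) 4 + \frac{318}{-196} = -908 + 318 \left(- \frac{1}{196}\right) = -908 - \frac{159}{98} = - \frac{89143}{98}$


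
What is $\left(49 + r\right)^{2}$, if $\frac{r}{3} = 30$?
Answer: $19321$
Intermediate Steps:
$r = 90$ ($r = 3 \cdot 30 = 90$)
$\left(49 + r\right)^{2} = \left(49 + 90\right)^{2} = 139^{2} = 19321$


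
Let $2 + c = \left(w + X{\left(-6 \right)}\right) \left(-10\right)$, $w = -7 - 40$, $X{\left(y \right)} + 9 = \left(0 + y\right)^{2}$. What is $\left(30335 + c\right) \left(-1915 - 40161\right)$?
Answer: $-1284706508$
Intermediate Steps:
$X{\left(y \right)} = -9 + y^{2}$ ($X{\left(y \right)} = -9 + \left(0 + y\right)^{2} = -9 + y^{2}$)
$w = -47$
$c = 198$ ($c = -2 + \left(-47 - \left(9 - \left(-6\right)^{2}\right)\right) \left(-10\right) = -2 + \left(-47 + \left(-9 + 36\right)\right) \left(-10\right) = -2 + \left(-47 + 27\right) \left(-10\right) = -2 - -200 = -2 + 200 = 198$)
$\left(30335 + c\right) \left(-1915 - 40161\right) = \left(30335 + 198\right) \left(-1915 - 40161\right) = 30533 \left(-42076\right) = -1284706508$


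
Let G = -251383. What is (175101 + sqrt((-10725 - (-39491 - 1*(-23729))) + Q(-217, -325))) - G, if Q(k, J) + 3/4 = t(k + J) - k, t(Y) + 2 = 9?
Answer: 426484 + sqrt(21041)/2 ≈ 4.2656e+5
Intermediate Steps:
t(Y) = 7 (t(Y) = -2 + 9 = 7)
Q(k, J) = 25/4 - k (Q(k, J) = -3/4 + (7 - k) = 25/4 - k)
(175101 + sqrt((-10725 - (-39491 - 1*(-23729))) + Q(-217, -325))) - G = (175101 + sqrt((-10725 - (-39491 - 1*(-23729))) + (25/4 - 1*(-217)))) - 1*(-251383) = (175101 + sqrt((-10725 - (-39491 + 23729)) + (25/4 + 217))) + 251383 = (175101 + sqrt((-10725 - 1*(-15762)) + 893/4)) + 251383 = (175101 + sqrt((-10725 + 15762) + 893/4)) + 251383 = (175101 + sqrt(5037 + 893/4)) + 251383 = (175101 + sqrt(21041/4)) + 251383 = (175101 + sqrt(21041)/2) + 251383 = 426484 + sqrt(21041)/2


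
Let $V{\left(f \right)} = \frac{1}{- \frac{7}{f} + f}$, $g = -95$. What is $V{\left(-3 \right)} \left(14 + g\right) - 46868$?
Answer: $- \frac{93493}{2} \approx -46747.0$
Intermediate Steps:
$V{\left(f \right)} = \frac{1}{f - \frac{7}{f}}$
$V{\left(-3 \right)} \left(14 + g\right) - 46868 = - \frac{3}{-7 + \left(-3\right)^{2}} \left(14 - 95\right) - 46868 = - \frac{3}{-7 + 9} \left(-81\right) - 46868 = - \frac{3}{2} \left(-81\right) - 46868 = \left(-3\right) \frac{1}{2} \left(-81\right) - 46868 = \left(- \frac{3}{2}\right) \left(-81\right) - 46868 = \frac{243}{2} - 46868 = - \frac{93493}{2}$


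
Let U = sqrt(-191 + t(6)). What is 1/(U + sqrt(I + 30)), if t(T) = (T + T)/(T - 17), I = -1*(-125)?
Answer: 11/(11*sqrt(155) + I*sqrt(23243)) ≈ 0.035869 - 0.039931*I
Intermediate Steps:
I = 125
t(T) = 2*T/(-17 + T) (t(T) = (2*T)/(-17 + T) = 2*T/(-17 + T))
U = I*sqrt(23243)/11 (U = sqrt(-191 + 2*6/(-17 + 6)) = sqrt(-191 + 2*6/(-11)) = sqrt(-191 + 2*6*(-1/11)) = sqrt(-191 - 12/11) = sqrt(-2113/11) = I*sqrt(23243)/11 ≈ 13.86*I)
1/(U + sqrt(I + 30)) = 1/(I*sqrt(23243)/11 + sqrt(125 + 30)) = 1/(I*sqrt(23243)/11 + sqrt(155)) = 1/(sqrt(155) + I*sqrt(23243)/11)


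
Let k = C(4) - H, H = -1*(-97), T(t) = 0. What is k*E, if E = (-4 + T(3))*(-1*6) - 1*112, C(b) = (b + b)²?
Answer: 2904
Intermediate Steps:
C(b) = 4*b² (C(b) = (2*b)² = 4*b²)
H = 97
E = -88 (E = (-4 + 0)*(-1*6) - 1*112 = -4*(-6) - 112 = 24 - 112 = -88)
k = -33 (k = 4*4² - 1*97 = 4*16 - 97 = 64 - 97 = -33)
k*E = -33*(-88) = 2904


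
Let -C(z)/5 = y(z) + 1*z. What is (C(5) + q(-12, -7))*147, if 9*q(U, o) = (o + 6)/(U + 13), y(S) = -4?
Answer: -2254/3 ≈ -751.33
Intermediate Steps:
q(U, o) = (6 + o)/(9*(13 + U)) (q(U, o) = ((o + 6)/(U + 13))/9 = ((6 + o)/(13 + U))/9 = (6 + o)/(9*(13 + U)))
C(z) = 20 - 5*z (C(z) = -5*(-4 + 1*z) = -5*(-4 + z) = 20 - 5*z)
(C(5) + q(-12, -7))*147 = ((20 - 5*5) + (6 - 7)/(9*(13 - 12)))*147 = ((20 - 25) + (⅑)*(-1)/1)*147 = (-5 + (⅑)*1*(-1))*147 = (-5 - ⅑)*147 = -46/9*147 = -2254/3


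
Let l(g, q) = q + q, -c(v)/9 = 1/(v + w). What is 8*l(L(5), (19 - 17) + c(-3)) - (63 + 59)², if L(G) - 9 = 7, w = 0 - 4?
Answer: -103820/7 ≈ -14831.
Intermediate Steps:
w = -4
L(G) = 16 (L(G) = 9 + 7 = 16)
c(v) = -9/(-4 + v) (c(v) = -9/(v - 4) = -9/(-4 + v))
l(g, q) = 2*q
8*l(L(5), (19 - 17) + c(-3)) - (63 + 59)² = 8*(2*((19 - 17) - 9/(-4 - 3))) - (63 + 59)² = 8*(2*(2 - 9/(-7))) - 1*122² = 8*(2*(2 - 9*(-⅐))) - 1*14884 = 8*(2*(2 + 9/7)) - 14884 = 8*(2*(23/7)) - 14884 = 8*(46/7) - 14884 = 368/7 - 14884 = -103820/7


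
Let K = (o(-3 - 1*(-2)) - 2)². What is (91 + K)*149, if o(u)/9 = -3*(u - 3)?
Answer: 1687723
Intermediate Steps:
o(u) = 81 - 27*u (o(u) = 9*(-3*(u - 3)) = 9*(-3*(-3 + u)) = 9*(9 - 3*u) = 81 - 27*u)
K = 11236 (K = ((81 - 27*(-3 - 1*(-2))) - 2)² = ((81 - 27*(-3 + 2)) - 2)² = ((81 - 27*(-1)) - 2)² = ((81 + 27) - 2)² = (108 - 2)² = 106² = 11236)
(91 + K)*149 = (91 + 11236)*149 = 11327*149 = 1687723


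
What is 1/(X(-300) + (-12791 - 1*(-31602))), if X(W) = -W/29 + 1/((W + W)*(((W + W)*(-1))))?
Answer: 10440000/196494839971 ≈ 5.3131e-5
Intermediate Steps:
X(W) = -1/(4*W²) - W/29 (X(W) = -W*(1/29) + 1/(((2*W))*(((2*W)*(-1)))) = -W/29 + (1/(2*W))/((-2*W)) = -W/29 + (1/(2*W))*(-1/(2*W)) = -W/29 - 1/(4*W²) = -1/(4*W²) - W/29)
1/(X(-300) + (-12791 - 1*(-31602))) = 1/((-¼/(-300)² - 1/29*(-300)) + (-12791 - 1*(-31602))) = 1/((-¼*1/90000 + 300/29) + (-12791 + 31602)) = 1/((-1/360000 + 300/29) + 18811) = 1/(107999971/10440000 + 18811) = 1/(196494839971/10440000) = 10440000/196494839971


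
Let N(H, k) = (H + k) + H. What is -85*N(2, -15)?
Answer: 935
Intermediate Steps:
N(H, k) = k + 2*H
-85*N(2, -15) = -85*(-15 + 2*2) = -85*(-15 + 4) = -85*(-11) = 935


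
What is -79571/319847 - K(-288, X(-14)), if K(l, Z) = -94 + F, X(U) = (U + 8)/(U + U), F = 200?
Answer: -33983353/319847 ≈ -106.25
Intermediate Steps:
X(U) = (8 + U)/(2*U) (X(U) = (8 + U)/((2*U)) = (8 + U)*(1/(2*U)) = (8 + U)/(2*U))
K(l, Z) = 106 (K(l, Z) = -94 + 200 = 106)
-79571/319847 - K(-288, X(-14)) = -79571/319847 - 1*106 = -79571*1/319847 - 106 = -79571/319847 - 106 = -33983353/319847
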